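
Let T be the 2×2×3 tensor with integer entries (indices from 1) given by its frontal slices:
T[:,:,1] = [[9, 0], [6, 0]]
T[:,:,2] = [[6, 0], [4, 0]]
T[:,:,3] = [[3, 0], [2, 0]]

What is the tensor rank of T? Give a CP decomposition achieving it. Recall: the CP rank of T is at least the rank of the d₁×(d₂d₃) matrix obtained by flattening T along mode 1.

rank(T) = 1

Lower bound: T ≠ 0 (e.g. T[1,1,1] = 9), so rank(T) ≥ 1.
Upper bound: if T = a ⊗ b ⊗ c then every fibre of T is a multiple of the corresponding factor, so read the factors off the fibres through the nonzero entry T[1,1,1] = 9.
The mode-1 fibre T[:,1,1] = [9, 6] gives a = [3, 2] (primitive direction); the mode-2 fibre T[1,:,1] = [9, 0] gives b = [1, 0]; then c[k] = T[1,1,k] / (a[1]·b[1]) = [9, 6, 3] / 3 = [3, 2, 1].
Expanding [3, 2] ⊗ [1, 0] ⊗ [3, 2, 1] reproduces all 12 entries of T, so T = [3, 2] ⊗ [1, 0] ⊗ [3, 2, 1] and rank(T) ≤ 1.
These bounds meet, so rank(T) = 1.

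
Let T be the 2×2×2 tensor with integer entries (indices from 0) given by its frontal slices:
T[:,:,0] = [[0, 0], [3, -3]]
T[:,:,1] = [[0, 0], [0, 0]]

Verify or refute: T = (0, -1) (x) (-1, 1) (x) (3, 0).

Reconstruct entrywise from the claimed factors. For example, T[1,0,1] = 0 and Σₗ aₗ[1]bₗ[0]cₗ[1] = (-1)·(-1)·(0) = 0; checking all 8 entries, every one matches. The claim holds.

Yes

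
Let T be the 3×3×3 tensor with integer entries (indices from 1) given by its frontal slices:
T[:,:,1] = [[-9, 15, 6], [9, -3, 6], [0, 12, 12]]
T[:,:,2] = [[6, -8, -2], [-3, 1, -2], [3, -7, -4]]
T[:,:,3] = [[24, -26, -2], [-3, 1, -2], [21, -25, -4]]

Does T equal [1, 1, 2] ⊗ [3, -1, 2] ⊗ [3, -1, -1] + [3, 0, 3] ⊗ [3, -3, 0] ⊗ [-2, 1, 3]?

Reconstruct entrywise from the claimed factors. For example, T[2,1,1] = 9 and Σₗ aₗ[2]bₗ[1]cₗ[1] = (1)·(3)·(3) + (0)·(3)·(-2) = 9; checking all 27 entries, every one matches. The claim holds.

Yes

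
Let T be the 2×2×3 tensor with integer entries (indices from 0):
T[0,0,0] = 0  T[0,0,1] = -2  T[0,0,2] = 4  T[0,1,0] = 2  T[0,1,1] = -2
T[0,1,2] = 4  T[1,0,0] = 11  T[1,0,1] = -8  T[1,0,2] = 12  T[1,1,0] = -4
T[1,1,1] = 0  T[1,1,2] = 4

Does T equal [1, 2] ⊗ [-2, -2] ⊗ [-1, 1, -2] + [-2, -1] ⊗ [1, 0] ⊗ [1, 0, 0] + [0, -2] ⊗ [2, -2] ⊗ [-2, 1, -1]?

Yes

Reconstruct entrywise from the claimed factors. For example, T[1,0,2] = 12 and Σₗ aₗ[1]bₗ[0]cₗ[2] = (2)·(-2)·(-2) + (-1)·(1)·(0) + (-2)·(2)·(-1) = 12; checking all 12 entries, every one matches. The claim holds.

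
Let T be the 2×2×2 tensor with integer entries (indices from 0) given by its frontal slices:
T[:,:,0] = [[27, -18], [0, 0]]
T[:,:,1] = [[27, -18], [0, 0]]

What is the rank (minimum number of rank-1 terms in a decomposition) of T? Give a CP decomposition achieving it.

Lower bound: T ≠ 0 (e.g. T[0,0,0] = 27), so rank(T) ≥ 1.
Upper bound: the mode-1 fibre T[:,0,0] = [27, 0] gives a = (1, 0) (primitive direction); the mode-2 fibre T[0,:,0] = [27, -18] gives b = (3, -2); then c[k] = T[0,0,k] / (a[0]·b[0]) = [27, 27] / 3 = (9, 9).
Expanding (1, 0) ⊗ (3, -2) ⊗ (9, 9) reproduces all 8 entries of T, so T = (1, 0) ⊗ (3, -2) ⊗ (9, 9) and rank(T) ≤ 1.
These bounds meet, so rank(T) = 1.

rank(T) = 1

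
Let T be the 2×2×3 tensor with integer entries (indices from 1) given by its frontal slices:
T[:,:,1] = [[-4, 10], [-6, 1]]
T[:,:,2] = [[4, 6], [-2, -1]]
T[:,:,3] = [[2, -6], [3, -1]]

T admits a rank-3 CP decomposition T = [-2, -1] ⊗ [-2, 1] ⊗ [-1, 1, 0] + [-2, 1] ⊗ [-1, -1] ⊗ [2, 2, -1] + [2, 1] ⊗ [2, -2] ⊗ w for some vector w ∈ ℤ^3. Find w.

Subtract the known terms from T to get the rank-1 residual R = [2, 1] ⊗ [2, -2] ⊗ w, so R[i,j,k] = a[i]·b[j]·w[k]. Pick indices with nonzero a[1]·b[1] = (2)·(2) = 4. Only the fibre through (1,1,·) is needed: R[1,1,:] = T[1,1,:] − Σₗ aₗ[1]bₗ[1]cₗ = [-4, 4, 2] − (-2)·(-2)·[-1, 1, 0] − (-2)·(-1)·[2, 2, -1] = [-4, -4, 4]. Then w[k] = R[1,1,k] / 4 for each k, giving w = [-4, -4, 4] / 4 = [-1, -1, 1].

w = [-1, -1, 1]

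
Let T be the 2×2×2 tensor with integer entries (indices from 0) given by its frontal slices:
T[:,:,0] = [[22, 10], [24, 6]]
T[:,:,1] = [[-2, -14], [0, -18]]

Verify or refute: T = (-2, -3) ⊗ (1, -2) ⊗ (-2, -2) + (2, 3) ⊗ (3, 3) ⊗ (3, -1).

No

Reconstruct entry (1,0,0) from the claimed factors: Σₗ aₗ[1]bₗ[0]cₗ[0] = (-3)·(1)·(-2) + (3)·(3)·(3) = 33, but T[1,0,0] = 24. The claim is false.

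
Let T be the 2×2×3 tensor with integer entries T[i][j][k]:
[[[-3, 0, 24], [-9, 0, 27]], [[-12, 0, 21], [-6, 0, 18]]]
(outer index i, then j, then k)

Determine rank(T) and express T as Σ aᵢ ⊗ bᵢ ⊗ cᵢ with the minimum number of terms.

Lower bound: in the mode-2 unfolding of T (rows indexed by j, columns by (i,k)) the 2×2 minor on rows j ∈ {0, 1}, columns (i,k) ∈ {(0,0), (0,2)} is det [[-3, 24], [-9, 27]] = 135 ≠ 0, so that unfolding has rank ≥ 2 and hence rank(T) ≥ 2 (CP rank is at least every unfolding rank, though it can be larger).
Upper bound: with S_k = T[:,:,k], the two rank-1 terms a₁b₁ᵀ, a₂b₂ᵀ are the rank-1 members of the pencil x·S₀ + y·S₂.
det(x·S₀ + y·S₂) is −90·x² + 315·xy − 135·y² = (-45)·(x − 3·y)(2·x − y), vanishing at (x:y) = (3:1) and (1:2).
M₁ = 3·S₀ + S₂ = [[15, 0], [-15, 0]] = 15·[1, -1][1, 0]ᵀ and M₂ = S₀ + 2·S₂ = [[45, 45], [30, 30]] = 15·[3, 2][1, 1]ᵀ, so take a₁ = [1, -1], b₁ = [1, 0], a₂ = [3, 2], b₂ = [1, 1].
Each slice is an integer combination of E₁ = a₁b₁ᵀ and E₂ = a₂b₂ᵀ: S₀ = 6·E₁ − 3·E₂, S₁ = 0, S₂ = −3·E₁ + 9·E₂; reading off coefficients, c₁ = [6, 0, -3] and c₂ = [-3, 0, 9].
Hence T = [1, -1] ⊗ [1, 0] ⊗ [6, 0, -3] + [3, 2] ⊗ [1, 1] ⊗ [-3, 0, 9], so rank(T) ≤ 2.
These bounds meet, so rank(T) = 2.

rank(T) = 2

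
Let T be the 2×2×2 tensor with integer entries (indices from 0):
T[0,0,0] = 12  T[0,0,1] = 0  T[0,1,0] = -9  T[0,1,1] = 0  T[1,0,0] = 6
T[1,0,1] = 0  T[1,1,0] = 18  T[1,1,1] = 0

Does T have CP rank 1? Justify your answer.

No

The mode-2 unfolding of T (rows indexed by j, columns by (i,k) = (0,0), (0,1), (1,0), (1,1)) is [[12, 0, 6, 0], [-9, 0, 18, 0]].
There the 2×2 minor on rows j ∈ {0, 1}, columns (i,k) ∈ {(0,0), (1,0)} is det [[12, 6], [-9, 18]] = 270 ≠ 0, so this unfolding has rank ≥ 2; CP rank is at least every unfolding rank, so rank(T) ≥ 2.
In particular rank(T) ≥ 2 > 1, so T is not rank-1.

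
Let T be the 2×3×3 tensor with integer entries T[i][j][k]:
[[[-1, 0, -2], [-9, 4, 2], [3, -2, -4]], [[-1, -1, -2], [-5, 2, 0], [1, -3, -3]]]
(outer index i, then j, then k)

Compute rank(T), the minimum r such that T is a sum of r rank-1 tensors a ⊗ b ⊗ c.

3

Lower bound: the mode-3 unfolding of T (rows indexed by k, columns by (i,j) = (0,0), (0,1), (0,2), (1,0), (1,1), (1,2)) is [[-1, -9, 3, -1, -5, 1], [0, 4, -2, -1, 2, -3], [-2, 2, -4, -2, 0, -3]].
There the 3×3 minor on rows k ∈ {0, 1, 2}, columns (i,j) ∈ {(0,0), (0,1), (1,0)} is det [[-1, -9, -1], [0, 4, -1], [-2, 2, -2]] = -20 ≠ 0, so this unfolding has rank ≥ 3; CP rank is at least every unfolding rank, so rank(T) ≥ 3. (Unfolding ranks only ever bound the CP rank from below — rank(T) can be strictly larger than all of them — so the matching upper bound has to come from an explicit 3-term decomposition.)
Upper bound: T is a sum of 3 rank-1 terms, T = (0, 1) ⊗ (1, 0, 2) ⊗ (0, -1, 0) + (1, 1) ⊗ (1, 1, 1) ⊗ (-1, 0, -2) + (2, 1) ⊗ (0, 2, -1) ⊗ (-2, 1, 1) (one valid choice — decompositions are not unique — normalised so each a, b is primitive with positive first nonzero entry; check it by expanding all entries), so rank(T) ≤ 3.
These bounds meet, so rank(T) = 3.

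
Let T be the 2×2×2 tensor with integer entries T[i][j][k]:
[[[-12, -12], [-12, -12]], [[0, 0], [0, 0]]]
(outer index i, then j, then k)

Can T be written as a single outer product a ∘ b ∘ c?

Yes

If T = a ∘ b ∘ c then every fibre of T is a multiple of the corresponding factor, so read the factors off the fibres through the nonzero entry T[0,0,0] = -12.
The mode-1 fibre T[:,0,0] = [-12, 0] gives a = [1, 0] (primitive direction); the mode-2 fibre T[0,:,0] = [-12, -12] gives b = [1, 1]; then c[k] = T[0,0,k] / (a[0]·b[0]) = [-12, -12] / 1 = [-12, -12].
Expanding [1, 0] ∘ [1, 1] ∘ [-12, -12] reproduces all 8 entries of T, so T = [1, 0] ∘ [1, 1] ∘ [-12, -12] and rank(T) ≤ 1.
Equivalently every frontal slice T[:,:,k] is c[k] times the rank-1 matrix [1, 0] ∘ [1, 1]. So T has rank 1 (it is nonzero).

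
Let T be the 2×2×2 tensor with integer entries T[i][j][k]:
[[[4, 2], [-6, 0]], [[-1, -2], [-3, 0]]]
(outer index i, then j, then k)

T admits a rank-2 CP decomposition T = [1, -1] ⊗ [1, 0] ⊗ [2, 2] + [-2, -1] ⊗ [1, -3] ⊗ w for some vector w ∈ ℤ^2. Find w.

Subtract the known terms from T to get the rank-1 residual R = [-2, -1] ⊗ [1, -3] ⊗ w, so R[i,j,k] = a[i]·b[j]·w[k]. Pick indices with nonzero a[0]·b[0] = (-2)·(1) = -2. Only the fibre through (0,0,·) is needed: R[0,0,:] = T[0,0,:] − Σₗ aₗ[0]bₗ[0]cₗ = [4, 2] − (1)·(1)·[2, 2] = [2, 0]. Then w[k] = R[0,0,k] / -2 for each k, giving w = [2, 0] / -2 = [-1, 0].

w = [-1, 0]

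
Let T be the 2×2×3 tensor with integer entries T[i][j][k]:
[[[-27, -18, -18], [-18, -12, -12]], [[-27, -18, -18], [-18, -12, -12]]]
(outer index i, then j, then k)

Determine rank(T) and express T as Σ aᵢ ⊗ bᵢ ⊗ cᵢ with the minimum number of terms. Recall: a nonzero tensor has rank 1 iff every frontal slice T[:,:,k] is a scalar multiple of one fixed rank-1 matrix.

Lower bound: T ≠ 0 (e.g. T[0,0,0] = -27), so rank(T) ≥ 1.
Upper bound: if T = a ⊗ b ⊗ c then every fibre of T is a multiple of the corresponding factor, so read the factors off the fibres through the nonzero entry T[0,0,0] = -27.
The mode-1 fibre T[:,0,0] = [-27, -27] gives a = [1, 1] (primitive direction); the mode-2 fibre T[0,:,0] = [-27, -18] gives b = [3, 2]; then c[k] = T[0,0,k] / (a[0]·b[0]) = [-27, -18, -18] / 3 = [-9, -6, -6].
Expanding [1, 1] ⊗ [3, 2] ⊗ [-9, -6, -6] reproduces all 12 entries of T, so T = [1, 1] ⊗ [3, 2] ⊗ [-9, -6, -6] and rank(T) ≤ 1.
These bounds meet, so rank(T) = 1.

rank(T) = 1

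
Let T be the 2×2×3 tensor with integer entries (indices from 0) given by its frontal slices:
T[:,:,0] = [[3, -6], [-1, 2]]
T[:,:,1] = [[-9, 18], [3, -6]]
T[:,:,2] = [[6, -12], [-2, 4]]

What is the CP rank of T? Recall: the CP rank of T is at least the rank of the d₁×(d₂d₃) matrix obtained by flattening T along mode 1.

Lower bound: T ≠ 0 (e.g. T[0,0,0] = 3), so rank(T) ≥ 1.
Upper bound: if T = a ⊗ b ⊗ c then every fibre of T is a multiple of the corresponding factor, so read the factors off the fibres through the nonzero entry T[0,0,0] = 3.
The mode-1 fibre T[:,0,0] = [3, -1] gives a = [3, -1] (primitive direction); the mode-2 fibre T[0,:,0] = [3, -6] gives b = [1, -2]; then c[k] = T[0,0,k] / (a[0]·b[0]) = [3, -9, 6] / 3 = [1, -3, 2].
Expanding [3, -1] ⊗ [1, -2] ⊗ [1, -3, 2] reproduces all 12 entries of T, so T = [3, -1] ⊗ [1, -2] ⊗ [1, -3, 2] and rank(T) ≤ 1.
These bounds meet, so rank(T) = 1.
Check entry T[1,0,2] = -2: (-1)·(1)·(2) = -2.

1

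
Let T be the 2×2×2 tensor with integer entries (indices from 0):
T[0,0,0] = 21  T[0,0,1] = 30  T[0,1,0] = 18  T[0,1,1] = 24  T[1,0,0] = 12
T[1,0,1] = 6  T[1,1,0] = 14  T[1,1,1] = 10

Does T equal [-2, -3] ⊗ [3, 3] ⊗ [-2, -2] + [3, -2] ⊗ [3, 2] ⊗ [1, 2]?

Reconstruct entrywise from the claimed factors. For example, T[1,1,1] = 10 and Σₗ aₗ[1]bₗ[1]cₗ[1] = (-3)·(3)·(-2) + (-2)·(2)·(2) = 10; checking all 8 entries, every one matches. The claim holds.

Yes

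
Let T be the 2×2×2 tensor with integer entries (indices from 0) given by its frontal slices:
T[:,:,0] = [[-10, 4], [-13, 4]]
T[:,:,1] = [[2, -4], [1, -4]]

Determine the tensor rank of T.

Lower bound: in the mode-3 unfolding of T (rows indexed by k, columns by (i,j)) the 2×2 minor on rows k ∈ {0, 1}, columns (i,j) ∈ {(0,0), (0,1)} is det [[-10, 4], [2, -4]] = 32 ≠ 0, so that unfolding has rank ≥ 2 and hence rank(T) ≥ 2 (CP rank is at least every unfolding rank, though it can be larger).
Upper bound: with S_k = T[:,:,k], the two rank-1 terms a₁b₁ᵀ, a₂b₂ᵀ are the rank-1 members of the pencil x·S₀ + y·S₁.
det(x·S₀ + y·S₁) is 12·x² − 8·xy − 4·y² = 4·(x − y)(3·x + y), vanishing at (x:y) = (1:1) and (1:-3).
M₁ = S₀ + S₁ = [[-8, 0], [-12, 0]] = (-4)·[2, 3][1, 0]ᵀ and M₂ = S₀ − 3·S₁ = [[-16, 16], [-16, 16]] = (-16)·[1, 1][1, -1]ᵀ, so take a₁ = [2, 3], b₁ = [1, 0], a₂ = [1, 1], b₂ = [1, -1].
Each slice is an integer combination of E₁ = a₁b₁ᵀ and E₂ = a₂b₂ᵀ: S₀ = −3·E₁ − 4·E₂, S₁ = −E₁ + 4·E₂; reading off coefficients, c₁ = [-3, -1] and c₂ = [-4, 4].
Hence T = [2, 3] ∘ [1, 0] ∘ [-3, -1] + [1, 1] ∘ [1, -1] ∘ [-4, 4], so rank(T) ≤ 2.
These bounds meet, so rank(T) = 2.

2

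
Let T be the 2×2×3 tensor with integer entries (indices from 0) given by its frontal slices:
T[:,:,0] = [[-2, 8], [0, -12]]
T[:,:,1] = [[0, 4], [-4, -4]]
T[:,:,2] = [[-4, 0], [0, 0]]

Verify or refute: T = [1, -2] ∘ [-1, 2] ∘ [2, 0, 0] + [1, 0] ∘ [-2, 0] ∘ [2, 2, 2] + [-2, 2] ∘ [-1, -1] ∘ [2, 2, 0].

Yes

Reconstruct entrywise from the claimed factors. For example, T[0,1,2] = 0 and Σₗ aₗ[0]bₗ[1]cₗ[2] = (1)·(2)·(0) + (1)·(0)·(2) + (-2)·(-1)·(0) = 0; checking all 12 entries, every one matches. The claim holds.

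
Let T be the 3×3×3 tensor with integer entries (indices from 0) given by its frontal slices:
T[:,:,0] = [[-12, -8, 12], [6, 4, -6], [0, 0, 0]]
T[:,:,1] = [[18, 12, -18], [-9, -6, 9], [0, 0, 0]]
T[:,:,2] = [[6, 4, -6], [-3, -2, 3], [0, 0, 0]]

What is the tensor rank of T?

Lower bound: T ≠ 0 (e.g. T[0,0,0] = -12), so rank(T) ≥ 1.
Upper bound: the mode-1 fibre T[:,0,0] = [-12, 6, 0] gives a = (2, -1, 0) (primitive direction); the mode-2 fibre T[0,:,0] = [-12, -8, 12] gives b = (3, 2, -3); then c[k] = T[0,0,k] / (a[0]·b[0]) = [-12, 18, 6] / 6 = (-2, 3, 1).
Expanding (2, -1, 0) ⊗ (3, 2, -3) ⊗ (-2, 3, 1) reproduces all 27 entries of T, so T = (2, -1, 0) ⊗ (3, 2, -3) ⊗ (-2, 3, 1) and rank(T) ≤ 1.
These bounds meet, so rank(T) = 1.

1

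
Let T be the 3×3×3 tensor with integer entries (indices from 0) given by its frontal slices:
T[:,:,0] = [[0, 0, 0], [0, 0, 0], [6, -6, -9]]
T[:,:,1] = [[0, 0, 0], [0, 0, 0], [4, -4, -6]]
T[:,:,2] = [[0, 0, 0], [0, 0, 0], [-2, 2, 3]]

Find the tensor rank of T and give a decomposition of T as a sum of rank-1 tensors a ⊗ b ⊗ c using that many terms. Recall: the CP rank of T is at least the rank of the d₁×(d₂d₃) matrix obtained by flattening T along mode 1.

rank(T) = 1

Lower bound: T ≠ 0 (e.g. T[2,0,0] = 6), so rank(T) ≥ 1.
Upper bound: if T = a ⊗ b ⊗ c then every fibre of T is a multiple of the corresponding factor, so read the factors off the fibres through the nonzero entry T[2,0,0] = 6.
The mode-1 fibre T[:,0,0] = [0, 0, 6] gives a = [0, 0, 1] (primitive direction); the mode-2 fibre T[2,:,0] = [6, -6, -9] gives b = [2, -2, -3]; then c[k] = T[2,0,k] / (a[2]·b[0]) = [6, 4, -2] / 2 = [3, 2, -1].
Expanding [0, 0, 1] ⊗ [2, -2, -3] ⊗ [3, 2, -1] reproduces all 27 entries of T, so T = [0, 0, 1] ⊗ [2, -2, -3] ⊗ [3, 2, -1] and rank(T) ≤ 1.
These bounds meet, so rank(T) = 1.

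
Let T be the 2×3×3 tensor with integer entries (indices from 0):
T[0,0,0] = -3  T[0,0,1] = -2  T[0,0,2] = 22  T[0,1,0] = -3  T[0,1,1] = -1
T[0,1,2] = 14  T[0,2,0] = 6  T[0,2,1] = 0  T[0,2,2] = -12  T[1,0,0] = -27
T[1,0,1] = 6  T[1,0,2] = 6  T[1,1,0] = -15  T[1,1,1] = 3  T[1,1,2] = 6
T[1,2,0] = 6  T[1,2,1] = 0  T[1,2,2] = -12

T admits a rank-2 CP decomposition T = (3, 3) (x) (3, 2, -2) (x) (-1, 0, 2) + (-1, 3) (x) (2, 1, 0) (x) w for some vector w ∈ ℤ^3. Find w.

Subtract the known terms from T to get the rank-1 residual R = (-1, 3) (x) (2, 1, 0) (x) w, so R[i,j,k] = a[i]·b[j]·w[k]. Pick indices with nonzero a[0]·b[0] = (-1)·(2) = -2. Only the fibre through (0,0,·) is needed: R[0,0,:] = T[0,0,:] − Σₗ aₗ[0]bₗ[0]cₗ = [-3, -2, 22] − (3)·(3)·(-1, 0, 2) = [6, -2, 4]. Then w[k] = R[0,0,k] / -2 for each k, giving w = [6, -2, 4] / -2 = (-3, 1, -2).

w = (-3, 1, -2)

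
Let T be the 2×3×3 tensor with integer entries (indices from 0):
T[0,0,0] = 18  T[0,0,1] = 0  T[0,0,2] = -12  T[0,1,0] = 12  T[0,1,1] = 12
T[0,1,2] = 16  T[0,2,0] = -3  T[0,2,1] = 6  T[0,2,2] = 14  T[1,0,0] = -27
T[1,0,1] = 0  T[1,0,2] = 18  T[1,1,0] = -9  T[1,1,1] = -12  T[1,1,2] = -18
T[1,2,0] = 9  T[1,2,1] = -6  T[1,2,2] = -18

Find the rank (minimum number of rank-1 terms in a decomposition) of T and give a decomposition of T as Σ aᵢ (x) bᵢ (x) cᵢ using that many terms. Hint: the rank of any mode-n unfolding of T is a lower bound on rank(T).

Lower bound: the mode-1 unfolding of T (rows indexed by i, columns by (j,k) = (0,0), (0,1), (0,2), (1,0), (1,1), (1,2), (2,0), (2,1), (2,2)) is [[18, 0, -12, 12, 12, 16, -3, 6, 14], [-27, 0, 18, -9, -12, -18, 9, -6, -18]].
There the 2×2 minor on rows i ∈ {0, 1}, columns (j,k) ∈ {(0,0), (1,0)} is det [[18, 12], [-27, -9]] = 162 ≠ 0, so this unfolding has rank ≥ 2; CP rank is at least every unfolding rank, so rank(T) ≥ 2. (Unfolding ranks only ever bound the CP rank from below — rank(T) can be strictly larger than all of them — so the matching upper bound has to come from an explicit 2-term decomposition.)
Upper bound — finding two terms. Write S_k = T[:,:,k] for the frontal slices: S₀ = [[18, 12, -3], [-27, -9, 9]], S₁ = [[0, 12, 6], [0, -12, -6]], S₂ = [[-12, 16, 14], [18, -18, -18]].
If T = a₁ (x) b₁ (x) c₁ + a₂ (x) b₂ (x) c₂ then each S_k = c₁[k]·a₁b₁ᵀ + c₂[k]·a₂b₂ᵀ. S₀ and S₁ are linearly independent, so a₁b₁ᵀ and a₂b₂ᵀ must span the same plane of matrices: they are the rank-1 matrices of the form x·S₀ + y·S₁.
The 2×2 minor of x·S₀ + y·S₁ on rows {0,1}, columns {0,1} is 162·x² + 108·xy = 54·(3·x + 2·y)(x), vanishing at (x:y) = (2:-3) and (0:1).
M₁ = 2·S₀ − 3·S₁ = [[36, -12, -24], [-54, 18, 36]] = 6·[2, -3][3, -1, -2]ᵀ and M₂ = S₁ = [[0, 12, 6], [0, -12, -6]] = 6·[1, -1][0, 2, 1]ᵀ, so take a₁ = [2, -3], b₁ = [3, -1, -2], a₂ = [1, -1], b₂ = [0, 2, 1].
Each slice is an integer combination of E₁ = a₁b₁ᵀ and E₂ = a₂b₂ᵀ: S₀ = 3·E₁ + 9·E₂, S₁ = 6·E₂, S₂ = −2·E₁ + 6·E₂; reading off coefficients, c₁ = [3, 0, -2] and c₂ = [9, 6, 6].
Hence T = [2, -3] (x) [3, -1, -2] (x) [3, 0, -2] + [1, -1] (x) [0, 2, 1] (x) [9, 6, 6], so rank(T) ≤ 2.
These bounds meet, so rank(T) = 2.
Check entry T[0,0,1] = 0: (2)·(3)·(0) + (1)·(0)·(6) = 0.

rank(T) = 2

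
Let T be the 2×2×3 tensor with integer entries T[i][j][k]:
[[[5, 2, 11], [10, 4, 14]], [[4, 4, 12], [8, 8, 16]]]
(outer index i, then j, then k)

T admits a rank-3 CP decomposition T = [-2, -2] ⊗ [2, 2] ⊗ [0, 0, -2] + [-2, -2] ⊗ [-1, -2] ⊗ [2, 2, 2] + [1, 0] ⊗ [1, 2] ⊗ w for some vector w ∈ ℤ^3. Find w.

w = [1, -2, -1]

Subtract the known terms from T to get the rank-1 residual R = [1, 0] ⊗ [1, 2] ⊗ w, so R[i,j,k] = a[i]·b[j]·w[k]. Pick indices with nonzero a[0]·b[0] = (1)·(1) = 1. Only the fibre through (0,0,·) is needed: R[0,0,:] = T[0,0,:] − Σₗ aₗ[0]bₗ[0]cₗ = [5, 2, 11] − (-2)·(2)·[0, 0, -2] − (-2)·(-1)·[2, 2, 2] = [1, -2, -1]. Then w[k] = R[0,0,k] / 1 for each k, giving w = [1, -2, -1] / 1 = [1, -2, -1].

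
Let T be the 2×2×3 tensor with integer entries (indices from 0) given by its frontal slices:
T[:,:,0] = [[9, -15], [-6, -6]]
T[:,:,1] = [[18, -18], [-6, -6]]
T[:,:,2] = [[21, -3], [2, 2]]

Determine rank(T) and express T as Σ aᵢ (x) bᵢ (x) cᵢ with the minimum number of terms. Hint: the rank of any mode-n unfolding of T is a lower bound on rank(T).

rank(T) = 2

Lower bound: in the mode-3 unfolding of T (rows indexed by k, columns by (i,j)) the 2×2 minor on rows k ∈ {0, 1}, columns (i,j) ∈ {(0,0), (0,1)} is det [[9, -15], [18, -18]] = 108 ≠ 0, so that unfolding has rank ≥ 2 and hence rank(T) ≥ 2 (CP rank is at least every unfolding rank, though it can be larger).
Upper bound: with S_k = T[:,:,k], the two rank-1 terms a₁b₁ᵀ, a₂b₂ᵀ are the rank-1 members of the pencil x·S₀ + y·S₁.
det(x·S₀ + y·S₁) is −144·x² − 360·xy − 216·y² = (-72)·(2·x + 3·y)(x + y), vanishing at (x:y) = (3:-2) and (1:-1).
M₁ = 3·S₀ − 2·S₁ = [[-9, -9], [-6, -6]] = (-3)·[3, 2][1, 1]ᵀ and M₂ = S₀ − S₁ = [[-9, 3], [0, 0]] = (-3)·[1, 0][3, -1]ᵀ, so take a₁ = [3, 2], b₁ = [1, 1], a₂ = [1, 0], b₂ = [3, -1].
Each slice is an integer combination of E₁ = a₁b₁ᵀ and E₂ = a₂b₂ᵀ: S₀ = −3·E₁ + 6·E₂, S₁ = −3·E₁ + 9·E₂, S₂ = E₁ + 6·E₂; reading off coefficients, c₁ = [-3, -3, 1] and c₂ = [6, 9, 6].
Hence T = [3, 2] (x) [1, 1] (x) [-3, -3, 1] + [1, 0] (x) [3, -1] (x) [6, 9, 6], so rank(T) ≤ 2.
These bounds meet, so rank(T) = 2.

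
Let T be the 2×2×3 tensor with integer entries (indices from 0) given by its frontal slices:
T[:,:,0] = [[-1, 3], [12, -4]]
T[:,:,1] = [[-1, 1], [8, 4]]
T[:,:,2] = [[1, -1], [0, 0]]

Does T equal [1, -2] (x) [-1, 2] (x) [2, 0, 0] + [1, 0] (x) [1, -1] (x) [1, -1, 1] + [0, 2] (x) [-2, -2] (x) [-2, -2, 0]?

No

Reconstruct entry (1,1,0) from the claimed factors: Σₗ aₗ[1]bₗ[1]cₗ[0] = (-2)·(2)·(2) + (0)·(-1)·(1) + (2)·(-2)·(-2) = 0, but T[1,1,0] = -4. The claim is false.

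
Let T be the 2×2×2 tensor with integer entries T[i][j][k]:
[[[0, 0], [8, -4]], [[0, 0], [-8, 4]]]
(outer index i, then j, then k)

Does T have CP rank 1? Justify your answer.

Yes

If T = a ⊗ b ⊗ c then every fibre of T is a multiple of the corresponding factor, so read the factors off the fibres through the nonzero entry T[0,1,0] = 8.
The mode-1 fibre T[:,1,0] = [8, -8] gives a = [1, -1] (primitive direction); the mode-2 fibre T[0,:,0] = [0, 8] gives b = [0, 1]; then c[k] = T[0,1,k] / (a[0]·b[1]) = [8, -4] / 1 = [8, -4].
Expanding [1, -1] ⊗ [0, 1] ⊗ [8, -4] reproduces all 8 entries of T, so T = [1, -1] ⊗ [0, 1] ⊗ [8, -4] and rank(T) ≤ 1.
Equivalently every frontal slice T[:,:,k] is c[k] times the rank-1 matrix [1, -1] ⊗ [0, 1]. So T has rank 1 (it is nonzero).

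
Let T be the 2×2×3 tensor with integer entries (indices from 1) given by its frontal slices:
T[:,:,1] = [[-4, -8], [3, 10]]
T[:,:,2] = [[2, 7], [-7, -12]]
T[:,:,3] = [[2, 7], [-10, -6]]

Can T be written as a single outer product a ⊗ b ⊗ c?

The mode-3 unfolding of T (rows indexed by k, columns by (i,j) = (1,1), (1,2), (2,1), (2,2)) is [[-4, -8, 3, 10], [2, 7, -7, -12], [2, 7, -10, -6]].
There the 3×3 minor on rows k ∈ {1, 2, 3}, columns (i,j) ∈ {(1,1), (1,2), (2,1)} is det [[-4, -8, 3], [2, 7, -7], [2, 7, -10]] = 36 ≠ 0, so this unfolding has rank ≥ 3; CP rank is at least every unfolding rank, so rank(T) ≥ 3.
In particular rank(T) ≥ 3 > 1, so T is not rank-1.

No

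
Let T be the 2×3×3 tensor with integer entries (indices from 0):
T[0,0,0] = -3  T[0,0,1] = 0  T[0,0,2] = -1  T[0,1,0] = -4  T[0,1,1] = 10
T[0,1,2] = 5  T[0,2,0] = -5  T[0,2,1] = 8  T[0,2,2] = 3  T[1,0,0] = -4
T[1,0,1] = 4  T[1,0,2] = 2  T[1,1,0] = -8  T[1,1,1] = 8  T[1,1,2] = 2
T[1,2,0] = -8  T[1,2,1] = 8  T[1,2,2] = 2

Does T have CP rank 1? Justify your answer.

No

The mode-3 unfolding of T (rows indexed by k, columns by (i,j) = (0,0), (0,1), (0,2), (1,0), (1,1), (1,2)) is [[-3, -4, -5, -4, -8, -8], [0, 10, 8, 4, 8, 8], [-1, 5, 3, 2, 2, 2]].
There the 3×3 minor on rows k ∈ {0, 1, 2}, columns (i,j) ∈ {(0,0), (0,1), (0,2)} is det [[-3, -4, -5], [0, 10, 8], [-1, 5, 3]] = 12 ≠ 0, so this unfolding has rank ≥ 3; CP rank is at least every unfolding rank, so rank(T) ≥ 3.
In particular rank(T) ≥ 3 > 1, so T is not rank-1.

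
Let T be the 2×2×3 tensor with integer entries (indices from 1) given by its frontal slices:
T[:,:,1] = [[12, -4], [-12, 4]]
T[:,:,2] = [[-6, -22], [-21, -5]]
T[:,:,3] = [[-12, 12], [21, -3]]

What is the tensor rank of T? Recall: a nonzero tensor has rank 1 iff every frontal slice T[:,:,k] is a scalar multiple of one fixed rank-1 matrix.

2

Lower bound: the mode-3 unfolding of T (rows indexed by k, columns by (i,j) = (1,1), (1,2), (2,1), (2,2)) is [[12, -4, -12, 4], [-6, -22, -21, -5], [-12, 12, 21, -3]].
There the 2×2 minor on rows k ∈ {1, 2}, columns (i,j) ∈ {(1,1), (1,2)} is det [[12, -4], [-6, -22]] = -288 ≠ 0, so this unfolding has rank ≥ 2; CP rank is at least every unfolding rank, so rank(T) ≥ 2. (Flattening ranks never certify an upper bound on CP rank; for that we must actually write T with 2 rank-1 terms.)
Upper bound — finding two terms. Write S_k = T[:,:,k] for the frontal slices: S₁ = [[12, -4], [-12, 4]], S₂ = [[-6, -22], [-21, -5]], S₃ = [[-12, 12], [21, -3]].
If T = a₁ ∘ b₁ ∘ c₁ + a₂ ∘ b₂ ∘ c₂ then each S_k = c₁[k]·a₁b₁ᵀ + c₂[k]·a₂b₂ᵀ. S₁ and S₂ are linearly independent, so a₁b₁ᵀ and a₂b₂ᵀ must span the same plane of matrices: they are the rank-1 matrices of the form x·S₁ + y·S₂.
det(x·S₁ + y·S₂) is −432·xy − 432·y² = (-432)·(y)(x + y), vanishing at (x:y) = (1:0) and (1:-1).
M₁ = S₁ = [[12, -4], [-12, 4]] = 4·[1, -1][3, -1]ᵀ and M₂ = S₁ − S₂ = [[18, 18], [9, 9]] = 9·[2, 1][1, 1]ᵀ, so take a₁ = [1, -1], b₁ = [3, -1], a₂ = [2, 1], b₂ = [1, 1].
Each slice is an integer combination of E₁ = a₁b₁ᵀ and E₂ = a₂b₂ᵀ: S₁ = 4·E₁, S₂ = 4·E₁ − 9·E₂, S₃ = −6·E₁ + 3·E₂; reading off coefficients, c₁ = [4, 4, -6] and c₂ = [0, -9, 3].
Hence T = [1, -1] ∘ [3, -1] ∘ [4, 4, -6] + [2, 1] ∘ [1, 1] ∘ [0, -9, 3], so rank(T) ≤ 2.
These bounds meet, so rank(T) = 2.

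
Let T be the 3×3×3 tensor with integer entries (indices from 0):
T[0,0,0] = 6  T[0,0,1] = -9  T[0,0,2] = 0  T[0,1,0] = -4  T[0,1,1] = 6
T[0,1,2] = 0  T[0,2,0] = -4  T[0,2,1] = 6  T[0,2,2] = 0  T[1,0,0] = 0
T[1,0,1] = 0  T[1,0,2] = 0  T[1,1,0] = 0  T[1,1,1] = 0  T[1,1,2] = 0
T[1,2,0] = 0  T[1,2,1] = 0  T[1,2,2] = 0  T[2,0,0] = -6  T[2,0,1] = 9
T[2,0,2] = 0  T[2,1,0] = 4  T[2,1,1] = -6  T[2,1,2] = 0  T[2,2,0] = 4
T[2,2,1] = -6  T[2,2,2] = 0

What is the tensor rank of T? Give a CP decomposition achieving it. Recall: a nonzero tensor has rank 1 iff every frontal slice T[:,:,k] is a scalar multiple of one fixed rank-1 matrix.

Lower bound: T ≠ 0 (e.g. T[0,0,0] = 6), so rank(T) ≥ 1.
Upper bound: if T = a ∘ b ∘ c then every fibre of T is a multiple of the corresponding factor, so read the factors off the fibres through the nonzero entry T[0,0,0] = 6.
The mode-1 fibre T[:,0,0] = [6, 0, -6] gives a = [1, 0, -1] (primitive direction); the mode-2 fibre T[0,:,0] = [6, -4, -4] gives b = [3, -2, -2]; then c[k] = T[0,0,k] / (a[0]·b[0]) = [6, -9, 0] / 3 = [2, -3, 0].
Expanding [1, 0, -1] ∘ [3, -2, -2] ∘ [2, -3, 0] reproduces all 27 entries of T, so T = [1, 0, -1] ∘ [3, -2, -2] ∘ [2, -3, 0] and rank(T) ≤ 1.
These bounds meet, so rank(T) = 1.
Check entry T[1,2,1] = 0: (0)·(-2)·(-3) = 0.

rank(T) = 1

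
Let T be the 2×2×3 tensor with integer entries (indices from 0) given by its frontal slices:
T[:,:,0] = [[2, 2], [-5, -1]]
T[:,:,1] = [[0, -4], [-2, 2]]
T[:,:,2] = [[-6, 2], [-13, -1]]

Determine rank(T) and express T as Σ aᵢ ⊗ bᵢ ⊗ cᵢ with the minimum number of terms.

Lower bound: the mode-3 unfolding of T (rows indexed by k, columns by (i,j) = (0,0), (0,1), (1,0), (1,1)) is [[2, 2, -5, -1], [0, -4, -2, 2], [-6, 2, -13, -1]].
There the 3×3 minor on rows k ∈ {0, 1, 2}, columns (i,j) ∈ {(0,0), (0,1), (1,0)} is det [[2, 2, -5], [0, -4, -2], [-6, 2, -13]] = 256 ≠ 0, so this unfolding has rank ≥ 3; CP rank is at least every unfolding rank, so rank(T) ≥ 3. (Flattening ranks never certify an upper bound on CP rank; for that we must actually write T with 3 rank-1 terms.)
Upper bound: T is a sum of 3 rank-1 terms, T = [0, 1] ⊗ [1, 0] ⊗ [-4, -8, -4] + [1, 1] ⊗ [1, 0] ⊗ [0, 4, -8] + [2, -1] ⊗ [1, 1] ⊗ [1, -2, 1] (one valid choice — decompositions are not unique — normalised so each a, b is primitive with positive first nonzero entry; check it by expanding all entries), so rank(T) ≤ 3.
These bounds meet, so rank(T) = 3.

rank(T) = 3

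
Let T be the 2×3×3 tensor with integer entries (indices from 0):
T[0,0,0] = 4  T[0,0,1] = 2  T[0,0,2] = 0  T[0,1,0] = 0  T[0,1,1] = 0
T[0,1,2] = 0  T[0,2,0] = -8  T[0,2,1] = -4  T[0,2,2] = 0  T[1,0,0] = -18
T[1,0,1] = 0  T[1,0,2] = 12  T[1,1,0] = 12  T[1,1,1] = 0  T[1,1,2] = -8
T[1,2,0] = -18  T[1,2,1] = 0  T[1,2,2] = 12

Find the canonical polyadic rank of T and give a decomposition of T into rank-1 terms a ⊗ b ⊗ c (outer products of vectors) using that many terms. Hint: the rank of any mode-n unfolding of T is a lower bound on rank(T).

rank(T) = 2

Lower bound: the mode-1 unfolding of T (rows indexed by i, columns by (j,k) = (0,0), (0,1), (0,2), (1,0), (1,1), (1,2), (2,0), (2,1), (2,2)) is [[4, 2, 0, 0, 0, 0, -8, -4, 0], [-18, 0, 12, 12, 0, -8, -18, 0, 12]].
There the 2×2 minor on rows i ∈ {0, 1}, columns (j,k) ∈ {(0,0), (0,1)} is det [[4, 2], [-18, 0]] = 36 ≠ 0, so this unfolding has rank ≥ 2; CP rank is at least every unfolding rank, so rank(T) ≥ 2. (This is only a lower bound: in general the CP rank may exceed every unfolding rank, so we still need to exhibit 2 rank-1 terms summing to T.)
Upper bound — finding two terms. Write S_k = T[:,:,k] for the frontal slices: S₀ = [[4, 0, -8], [-18, 12, -18]], S₁ = [[2, 0, -4], [0, 0, 0]], S₂ = [[0, 0, 0], [12, -8, 12]].
If T = a₁ ⊗ b₁ ⊗ c₁ + a₂ ⊗ b₂ ⊗ c₂ then each S_k = c₁[k]·a₁b₁ᵀ + c₂[k]·a₂b₂ᵀ. S₀ and S₁ are linearly independent, so a₁b₁ᵀ and a₂b₂ᵀ must span the same plane of matrices: they are the rank-1 matrices of the form x·S₀ + y·S₁.
The 2×2 minor of x·S₀ + y·S₁ on rows {0,1}, columns {0,1} is 48·x² + 24·xy = 24·(2·x + y)(x), vanishing at (x:y) = (1:-2) and (0:1).
M₁ = S₀ − 2·S₁ = [[0, 0, 0], [-18, 12, -18]] = (-6)·[0, 1][3, -2, 3]ᵀ and M₂ = S₁ = [[2, 0, -4], [0, 0, 0]] = 2·[1, 0][1, 0, -2]ᵀ, so take a₁ = [0, 1], b₁ = [3, -2, 3], a₂ = [1, 0], b₂ = [1, 0, -2].
Each slice is an integer combination of E₁ = a₁b₁ᵀ and E₂ = a₂b₂ᵀ: S₀ = −6·E₁ + 4·E₂, S₁ = 2·E₂, S₂ = 4·E₁; reading off coefficients, c₁ = [-6, 0, 4] and c₂ = [4, 2, 0].
Hence T = [0, 1] ⊗ [3, -2, 3] ⊗ [-6, 0, 4] + [1, 0] ⊗ [1, 0, -2] ⊗ [4, 2, 0], so rank(T) ≤ 2.
These bounds meet, so rank(T) = 2.
Check entry T[1,2,2] = 12: (1)·(3)·(4) + (0)·(-2)·(0) = 12.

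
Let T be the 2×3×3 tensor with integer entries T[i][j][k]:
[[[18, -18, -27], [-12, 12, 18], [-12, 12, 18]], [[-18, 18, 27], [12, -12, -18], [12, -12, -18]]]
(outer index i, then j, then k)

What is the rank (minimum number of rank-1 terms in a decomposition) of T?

1

Lower bound: T ≠ 0 (e.g. T[0,0,0] = 18), so rank(T) ≥ 1.
Upper bound: if T = a ⊗ b ⊗ c then every fibre of T is a multiple of the corresponding factor, so read the factors off the fibres through the nonzero entry T[0,0,0] = 18.
The mode-1 fibre T[:,0,0] = [18, -18] gives a = [1, -1] (primitive direction); the mode-2 fibre T[0,:,0] = [18, -12, -12] gives b = [3, -2, -2]; then c[k] = T[0,0,k] / (a[0]·b[0]) = [18, -18, -27] / 3 = [6, -6, -9].
Expanding [1, -1] ⊗ [3, -2, -2] ⊗ [6, -6, -9] reproduces all 18 entries of T, so T = [1, -1] ⊗ [3, -2, -2] ⊗ [6, -6, -9] and rank(T) ≤ 1.
These bounds meet, so rank(T) = 1.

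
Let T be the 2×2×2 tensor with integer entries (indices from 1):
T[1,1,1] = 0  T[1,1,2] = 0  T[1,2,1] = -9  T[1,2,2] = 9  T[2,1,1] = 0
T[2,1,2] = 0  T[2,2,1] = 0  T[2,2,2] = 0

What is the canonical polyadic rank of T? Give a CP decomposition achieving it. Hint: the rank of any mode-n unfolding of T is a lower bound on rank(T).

rank(T) = 1

Lower bound: T ≠ 0 (e.g. T[1,2,1] = -9), so rank(T) ≥ 1.
Upper bound: if T = a ⊗ b ⊗ c then every fibre of T is a multiple of the corresponding factor, so read the factors off the fibres through the nonzero entry T[1,2,1] = -9.
The mode-1 fibre T[:,2,1] = [-9, 0] gives a = [1, 0] (primitive direction); the mode-2 fibre T[1,:,1] = [0, -9] gives b = [0, 1]; then c[k] = T[1,2,k] / (a[1]·b[2]) = [-9, 9] / 1 = [-9, 9].
Expanding [1, 0] ⊗ [0, 1] ⊗ [-9, 9] reproduces all 8 entries of T, so T = [1, 0] ⊗ [0, 1] ⊗ [-9, 9] and rank(T) ≤ 1.
These bounds meet, so rank(T) = 1.
Check entry T[2,2,1] = 0: (0)·(1)·(-9) = 0.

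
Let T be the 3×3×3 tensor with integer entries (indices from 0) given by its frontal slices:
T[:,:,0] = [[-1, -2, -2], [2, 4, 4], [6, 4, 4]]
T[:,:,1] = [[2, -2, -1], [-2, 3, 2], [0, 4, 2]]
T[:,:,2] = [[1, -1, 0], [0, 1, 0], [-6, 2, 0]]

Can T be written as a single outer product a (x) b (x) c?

The mode-3 unfolding of T (rows indexed by k, columns by (i,j) = (0,0), (0,1), (0,2), (1,0), (1,1), (1,2), (2,0), (2,1), (2,2)) is [[-1, -2, -2, 2, 4, 4, 6, 4, 4], [2, -2, -1, -2, 3, 2, 0, 4, 2], [1, -1, 0, 0, 1, 0, -6, 2, 0]].
There the 3×3 minor on rows k ∈ {0, 1, 2}, columns (i,j) ∈ {(0,0), (0,1), (0,2)} is det [[-1, -2, -2], [2, -2, -1], [1, -1, 0]] = 3 ≠ 0, so this unfolding has rank ≥ 3; CP rank is at least every unfolding rank, so rank(T) ≥ 3.
In particular rank(T) ≥ 3 > 1, so T is not rank-1.

No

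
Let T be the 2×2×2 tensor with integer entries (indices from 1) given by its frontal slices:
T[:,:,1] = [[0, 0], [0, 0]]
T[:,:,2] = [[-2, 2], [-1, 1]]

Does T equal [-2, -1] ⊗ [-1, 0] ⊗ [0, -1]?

No

Reconstruct entry (1,2,2) from the claimed factors: Σₗ aₗ[1]bₗ[2]cₗ[2] = (-2)·(0)·(-1) = 0, but T[1,2,2] = 2. The claim is false.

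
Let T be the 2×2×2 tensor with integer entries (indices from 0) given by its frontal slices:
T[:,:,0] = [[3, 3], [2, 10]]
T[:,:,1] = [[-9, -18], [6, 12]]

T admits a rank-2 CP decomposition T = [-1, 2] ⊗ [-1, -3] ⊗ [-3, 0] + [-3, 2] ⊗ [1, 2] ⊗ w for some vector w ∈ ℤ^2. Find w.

Subtract the known terms from T to get the rank-1 residual R = [-3, 2] ⊗ [1, 2] ⊗ w, so R[i,j,k] = a[i]·b[j]·w[k]. Pick indices with nonzero a[0]·b[0] = (-3)·(1) = -3. Only the fibre through (0,0,·) is needed: R[0,0,:] = T[0,0,:] − Σₗ aₗ[0]bₗ[0]cₗ = [3, -9] − (-1)·(-1)·[-3, 0] = [6, -9]. Then w[k] = R[0,0,k] / -3 for each k, giving w = [6, -9] / -3 = [-2, 3].

w = [-2, 3]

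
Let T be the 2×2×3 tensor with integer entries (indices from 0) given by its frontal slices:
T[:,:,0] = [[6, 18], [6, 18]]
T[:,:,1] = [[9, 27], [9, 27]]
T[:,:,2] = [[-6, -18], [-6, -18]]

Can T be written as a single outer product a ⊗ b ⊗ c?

The mode-1 fibre T[:,0,0] = [6, 6] gives a = [1, 1] (primitive direction); the mode-2 fibre T[0,:,0] = [6, 18] gives b = [1, 3]; then c[k] = T[0,0,k] / (a[0]·b[0]) = [6, 9, -6] / 1 = [6, 9, -6].
Expanding [1, 1] ⊗ [1, 3] ⊗ [6, 9, -6] reproduces all 12 entries of T, so T = [1, 1] ⊗ [1, 3] ⊗ [6, 9, -6] and rank(T) ≤ 1.
Equivalently every frontal slice T[:,:,k] is c[k] times the rank-1 matrix [1, 1] ⊗ [1, 3]. So T has rank 1 (it is nonzero).

Yes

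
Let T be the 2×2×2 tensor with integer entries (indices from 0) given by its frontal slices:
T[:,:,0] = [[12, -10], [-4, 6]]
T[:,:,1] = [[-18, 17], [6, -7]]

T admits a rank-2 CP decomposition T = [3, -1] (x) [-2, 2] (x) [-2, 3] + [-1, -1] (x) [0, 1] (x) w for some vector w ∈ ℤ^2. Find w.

Subtract the known terms from T to get the rank-1 residual R = [-1, -1] (x) [0, 1] (x) w, so R[i,j,k] = a[i]·b[j]·w[k]. Pick indices with nonzero a[0]·b[1] = (-1)·(1) = -1. Only the fibre through (0,1,·) is needed: R[0,1,:] = T[0,1,:] − Σₗ aₗ[0]bₗ[1]cₗ = [-10, 17] − (3)·(2)·[-2, 3] = [2, -1]. Then w[k] = R[0,1,k] / -1 for each k, giving w = [2, -1] / -1 = [-2, 1].

w = [-2, 1]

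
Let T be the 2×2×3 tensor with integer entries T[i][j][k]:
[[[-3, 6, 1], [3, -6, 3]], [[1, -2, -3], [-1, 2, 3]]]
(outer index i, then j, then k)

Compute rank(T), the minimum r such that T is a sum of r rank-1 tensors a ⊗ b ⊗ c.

Lower bound: the mode-1 unfolding of T (rows indexed by i, columns by (j,k) = (0,0), (0,1), (0,2), (1,0), (1,1), (1,2)) is [[-3, 6, 1, 3, -6, 3], [1, -2, -3, -1, 2, 3]].
There the 2×2 minor on rows i ∈ {0, 1}, columns (j,k) ∈ {(0,0), (0,2)} is det [[-3, 1], [1, -3]] = 8 ≠ 0, so this unfolding has rank ≥ 2; CP rank is at least every unfolding rank, so rank(T) ≥ 2. (Unfolding ranks only ever bound the CP rank from below — rank(T) can be strictly larger than all of them — so the matching upper bound has to come from an explicit 2-term decomposition.)
Upper bound — finding two terms. Write S_k = T[:,:,k] for the frontal slices: S₀ = [[-3, 3], [1, -1]], S₁ = [[6, -6], [-2, 2]], S₂ = [[1, 3], [-3, 3]].
If T = a₁ ⊗ b₁ ⊗ c₁ + a₂ ⊗ b₂ ⊗ c₂ then each S_k = c₁[k]·a₁b₁ᵀ + c₂[k]·a₂b₂ᵀ. S₀ and S₂ are linearly independent, so a₁b₁ᵀ and a₂b₂ᵀ must span the same plane of matrices: they are the rank-1 matrices of the form x·S₀ + y·S₂.
det(x·S₀ + y·S₂) is −4·xy + 12·y² = (-4)·(x − 3·y)(y), vanishing at (x:y) = (3:1) and (1:0).
M₁ = 3·S₀ + S₂ = [[-8, 12], [0, 0]] = (-4)·[1, 0][2, -3]ᵀ and M₂ = S₀ = [[-3, 3], [1, -1]] = −[3, -1][1, -1]ᵀ, so take a₁ = [1, 0], b₁ = [2, -3], a₂ = [3, -1], b₂ = [1, -1].
Each slice is an integer combination of E₁ = a₁b₁ᵀ and E₂ = a₂b₂ᵀ: S₀ = −E₂, S₁ = 2·E₂, S₂ = −4·E₁ + 3·E₂; reading off coefficients, c₁ = [0, 0, -4] and c₂ = [-1, 2, 3].
Hence T = [1, 0] ⊗ [2, -3] ⊗ [0, 0, -4] + [3, -1] ⊗ [1, -1] ⊗ [-1, 2, 3], so rank(T) ≤ 2.
These bounds meet, so rank(T) = 2.

2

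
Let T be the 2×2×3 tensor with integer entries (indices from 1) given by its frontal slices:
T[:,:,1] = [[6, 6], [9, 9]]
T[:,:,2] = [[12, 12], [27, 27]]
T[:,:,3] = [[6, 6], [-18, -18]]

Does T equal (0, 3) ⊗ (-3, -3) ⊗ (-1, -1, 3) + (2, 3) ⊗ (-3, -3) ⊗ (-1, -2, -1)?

Reconstruct entry (2,1,1) from the claimed factors: Σₗ aₗ[2]bₗ[1]cₗ[1] = (3)·(-3)·(-1) + (3)·(-3)·(-1) = 18, but T[2,1,1] = 9. The claim is false.

No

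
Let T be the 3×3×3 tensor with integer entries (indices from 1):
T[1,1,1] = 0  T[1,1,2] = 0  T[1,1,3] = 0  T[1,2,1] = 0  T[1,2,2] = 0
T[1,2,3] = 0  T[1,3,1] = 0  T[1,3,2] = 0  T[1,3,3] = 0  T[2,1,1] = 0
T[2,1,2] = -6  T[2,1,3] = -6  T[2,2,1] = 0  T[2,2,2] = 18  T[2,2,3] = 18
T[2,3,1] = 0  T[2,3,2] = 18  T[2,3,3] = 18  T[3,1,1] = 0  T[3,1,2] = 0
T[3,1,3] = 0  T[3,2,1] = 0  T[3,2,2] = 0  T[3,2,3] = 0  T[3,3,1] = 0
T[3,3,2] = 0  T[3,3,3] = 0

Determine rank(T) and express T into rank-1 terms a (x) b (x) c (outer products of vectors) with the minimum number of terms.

Lower bound: T ≠ 0 (e.g. T[2,1,2] = -6), so rank(T) ≥ 1.
Upper bound: the mode-1 fibre T[:,1,2] = [0, -6, 0] gives a = (0, 1, 0) (primitive direction); the mode-2 fibre T[2,:,2] = [-6, 18, 18] gives b = (1, -3, -3); then c[k] = T[2,1,k] / (a[2]·b[1]) = [0, -6, -6] / 1 = (0, -6, -6).
Expanding (0, 1, 0) (x) (1, -3, -3) (x) (0, -6, -6) reproduces all 27 entries of T, so T = (0, 1, 0) (x) (1, -3, -3) (x) (0, -6, -6) and rank(T) ≤ 1.
These bounds meet, so rank(T) = 1.

rank(T) = 1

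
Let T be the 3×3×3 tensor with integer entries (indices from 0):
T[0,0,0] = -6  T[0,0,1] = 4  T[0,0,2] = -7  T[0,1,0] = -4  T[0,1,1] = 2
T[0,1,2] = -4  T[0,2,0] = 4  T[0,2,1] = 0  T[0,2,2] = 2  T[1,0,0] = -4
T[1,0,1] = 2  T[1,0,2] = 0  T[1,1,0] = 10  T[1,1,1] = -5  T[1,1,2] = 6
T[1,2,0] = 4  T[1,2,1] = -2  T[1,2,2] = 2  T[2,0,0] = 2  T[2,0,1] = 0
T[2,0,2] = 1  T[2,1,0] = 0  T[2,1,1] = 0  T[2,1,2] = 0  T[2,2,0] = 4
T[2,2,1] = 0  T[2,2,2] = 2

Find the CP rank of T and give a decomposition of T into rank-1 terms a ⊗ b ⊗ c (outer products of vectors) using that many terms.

Lower bound: in the mode-2 unfolding of T (rows indexed by j, columns by (i,k)) the 3×3 minor on rows j ∈ {0, 1, 2}, columns (i,k) ∈ {(0,0), (0,1), (1,0)} is det [[-6, 4, -4], [-4, 2, 10], [4, 0, 4]] = 208 ≠ 0, so that unfolding has rank ≥ 3 and hence rank(T) ≥ 3 (CP rank is at least every unfolding rank, though it can be larger).
Upper bound: T is a sum of 3 rank-1 terms, T = [0, 1, 0] ⊗ [2, -2, -1] ⊗ [-4, 2, -2] + [1, 0, 1] ⊗ [1, 0, 2] ⊗ [2, 0, 1] + [2, -1, 0] ⊗ [2, 1, 0] ⊗ [-2, 1, -2] (written with every a and b primitive with positive leading entry and the scale carried by c; CP decompositions are not unique, and this one is verified by expanding entrywise), so rank(T) ≤ 3.
These bounds meet, so rank(T) = 3.

rank(T) = 3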